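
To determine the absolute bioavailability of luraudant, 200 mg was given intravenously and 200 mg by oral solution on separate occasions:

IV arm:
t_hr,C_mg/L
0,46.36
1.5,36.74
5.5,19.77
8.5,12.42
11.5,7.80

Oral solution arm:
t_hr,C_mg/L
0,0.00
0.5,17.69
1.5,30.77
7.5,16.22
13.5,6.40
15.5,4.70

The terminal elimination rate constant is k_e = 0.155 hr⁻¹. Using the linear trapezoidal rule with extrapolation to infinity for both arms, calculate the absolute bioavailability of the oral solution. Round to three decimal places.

Trapezoidal AUC_0→11.5 (IV):
  [0→1.5]: (46.36+36.74)/2 × 1.5 = 62.325
  [1.5→5.5]: (36.74+19.77)/2 × 4 = 113.02
  [5.5→8.5]: (19.77+12.42)/2 × 3 = 48.285
  [8.5→11.5]: (12.42+7.80)/2 × 3 = 30.33
  Sum = 253.96 mg/L·hr
IV tail: 7.80/0.155 = 50.323; AUC_iv,0→∞ = 253.96 + 50.323 = 304.283 mg/L·hr
Trapezoidal AUC_0→15.5 (oral solution):
  [0→0.5]: (0.00+17.69)/2 × 0.5 = 4.4225
  [0.5→1.5]: (17.69+30.77)/2 × 1 = 24.23
  [1.5→7.5]: (30.77+16.22)/2 × 6 = 140.97
  [7.5→13.5]: (16.22+6.40)/2 × 6 = 67.86
  [13.5→15.5]: (6.40+4.70)/2 × 2 = 11.1
  Sum = 248.5825 mg/L·hr
oral solution tail: 4.70/0.155 = 30.323; AUC_ev,0→∞ = 248.5825 + 30.323 = 278.9055 mg/L·hr
F = (AUC_ev/D_ev)/(AUC_iv/D_iv) = (278.9055/200)/(304.283/200) = 1.3945275/1.521415 = 0.9166

F = 0.917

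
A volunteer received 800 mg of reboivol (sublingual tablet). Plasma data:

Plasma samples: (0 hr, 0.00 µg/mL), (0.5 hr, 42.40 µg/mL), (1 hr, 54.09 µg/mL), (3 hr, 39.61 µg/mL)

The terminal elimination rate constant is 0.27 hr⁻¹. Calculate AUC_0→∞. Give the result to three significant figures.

AUC = 275 µg/mL·hr

Trapezoidal AUC_0→3:
  [0→0.5]: (0.00+42.40)/2 × 0.5 = 10.6
  [0.5→1]: (42.40+54.09)/2 × 0.5 = 24.1225
  [1→3]: (54.09+39.61)/2 × 2 = 93.7
  Sum = 128.4225 µg/mL·hr
Extrapolated tail: C_last / k_e = 39.61 / 0.27 = 146.704
AUC_0→∞ = 128.4225 + 146.704 = 275.1265 µg/mL·hr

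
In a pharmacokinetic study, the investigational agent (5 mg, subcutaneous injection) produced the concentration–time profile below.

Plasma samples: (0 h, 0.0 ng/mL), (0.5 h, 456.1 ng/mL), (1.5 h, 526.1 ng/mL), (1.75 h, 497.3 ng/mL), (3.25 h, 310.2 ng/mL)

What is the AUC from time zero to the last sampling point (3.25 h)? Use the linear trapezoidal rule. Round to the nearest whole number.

AUC = 1339 ng/mL·h

Trapezoidal AUC_0→3.25:
  [0→0.5]: (0.0+456.1)/2 × 0.5 = 114.025
  [0.5→1.5]: (456.1+526.1)/2 × 1 = 491.1
  [1.5→1.75]: (526.1+497.3)/2 × 0.25 = 127.925
  [1.75→3.25]: (497.3+310.2)/2 × 1.5 = 605.625
  Sum = 1338.675 ng/mL·h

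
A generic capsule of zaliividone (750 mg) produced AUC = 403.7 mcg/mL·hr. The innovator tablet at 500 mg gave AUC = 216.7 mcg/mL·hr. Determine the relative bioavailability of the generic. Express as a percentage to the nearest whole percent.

F_rel = (AUC_test/D_test) / (AUC_ref/D_ref)
      = (403.7/750) / (216.7/500)
      = 0.538267 / 0.4334 = 1.2420 = 124.20%

F_rel = 124%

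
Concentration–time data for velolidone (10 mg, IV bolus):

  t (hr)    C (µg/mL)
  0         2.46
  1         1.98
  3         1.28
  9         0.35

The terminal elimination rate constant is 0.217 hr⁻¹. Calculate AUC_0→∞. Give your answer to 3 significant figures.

AUC = 12.0 µg/mL·hr

Trapezoidal AUC_0→9:
  [0→1]: (2.46+1.98)/2 × 1 = 2.22
  [1→3]: (1.98+1.28)/2 × 2 = 3.26
  [3→9]: (1.28+0.35)/2 × 6 = 4.89
  Sum = 10.37 µg/mL·hr
Extrapolated tail: C_last / k_e = 0.35 / 0.217 = 1.613
AUC_0→∞ = 10.37 + 1.613 = 11.983 µg/mL·hr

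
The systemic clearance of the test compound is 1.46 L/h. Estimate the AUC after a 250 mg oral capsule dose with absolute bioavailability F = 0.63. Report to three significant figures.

AUC = 108 mg/L·h

AUC_0→∞ = F × Dose / CL
        = 0.63 × 250 / 1.46 = 107.877 mg/L·h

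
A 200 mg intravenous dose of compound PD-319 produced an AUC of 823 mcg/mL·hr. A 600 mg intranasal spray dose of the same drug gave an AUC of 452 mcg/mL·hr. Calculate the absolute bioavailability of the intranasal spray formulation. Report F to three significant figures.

F = (AUC_ev / D_ev) / (AUC_iv / D_iv)
  = (452/600) / (823/200)
  = 0.753333 / 4.115 = 0.1831

F = 0.183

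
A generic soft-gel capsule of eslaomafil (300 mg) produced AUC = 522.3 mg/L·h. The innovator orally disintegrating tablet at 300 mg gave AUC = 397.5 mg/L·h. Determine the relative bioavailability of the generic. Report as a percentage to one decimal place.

F_rel = (AUC_test/D_test) / (AUC_ref/D_ref)
      = (522.3/300) / (397.5/300)
      = 1.741 / 1.325 = 1.3140 = 131.40%

F_rel = 131.4%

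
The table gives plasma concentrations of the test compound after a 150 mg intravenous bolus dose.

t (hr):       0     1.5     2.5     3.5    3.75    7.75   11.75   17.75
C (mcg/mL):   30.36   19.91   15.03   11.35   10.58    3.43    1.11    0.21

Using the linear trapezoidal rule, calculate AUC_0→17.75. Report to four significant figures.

AUC = 112.2 mcg/mL·hr

Trapezoidal AUC_0→17.75:
  [0→1.5]: (30.36+19.91)/2 × 1.5 = 37.7025
  [1.5→2.5]: (19.91+15.03)/2 × 1 = 17.47
  [2.5→3.5]: (15.03+11.35)/2 × 1 = 13.19
  [3.5→3.75]: (11.35+10.58)/2 × 0.25 = 2.74125
  [3.75→7.75]: (10.58+3.43)/2 × 4 = 28.02
  [7.75→11.75]: (3.43+1.11)/2 × 4 = 9.08
  [11.75→17.75]: (1.11+0.21)/2 × 6 = 3.96
  Sum = 112.16375 mcg/mL·hr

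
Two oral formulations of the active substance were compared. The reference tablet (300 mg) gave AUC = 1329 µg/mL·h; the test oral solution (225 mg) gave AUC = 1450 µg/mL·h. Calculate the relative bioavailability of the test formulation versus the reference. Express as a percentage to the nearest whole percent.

F_rel = 145%

F_rel = (AUC_test/D_test) / (AUC_ref/D_ref)
      = (1450/225) / (1329/300)
      = 6.44444 / 4.43 = 1.4547 = 145.47%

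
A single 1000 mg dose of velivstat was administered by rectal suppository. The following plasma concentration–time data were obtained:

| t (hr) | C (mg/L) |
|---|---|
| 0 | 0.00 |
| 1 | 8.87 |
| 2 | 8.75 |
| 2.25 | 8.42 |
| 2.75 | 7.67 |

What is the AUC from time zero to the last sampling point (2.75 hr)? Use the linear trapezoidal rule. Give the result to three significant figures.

AUC = 19.4 mg/L·hr

Trapezoidal AUC_0→2.75:
  [0→1]: (0.00+8.87)/2 × 1 = 4.435
  [1→2]: (8.87+8.75)/2 × 1 = 8.81
  [2→2.25]: (8.75+8.42)/2 × 0.25 = 2.14625
  [2.25→2.75]: (8.42+7.67)/2 × 0.5 = 4.0225
  Sum = 19.41375 mg/L·hr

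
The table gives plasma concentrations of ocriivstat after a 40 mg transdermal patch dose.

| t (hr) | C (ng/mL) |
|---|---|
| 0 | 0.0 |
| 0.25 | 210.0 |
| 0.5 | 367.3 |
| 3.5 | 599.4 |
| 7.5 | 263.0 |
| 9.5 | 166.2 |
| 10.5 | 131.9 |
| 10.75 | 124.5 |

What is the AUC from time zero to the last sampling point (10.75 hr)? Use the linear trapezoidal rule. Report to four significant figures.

Trapezoidal AUC_0→10.75:
  [0→0.25]: (0.0+210.0)/2 × 0.25 = 26.25
  [0.25→0.5]: (210.0+367.3)/2 × 0.25 = 72.1625
  [0.5→3.5]: (367.3+599.4)/2 × 3 = 1450.05
  [3.5→7.5]: (599.4+263.0)/2 × 4 = 1724.8
  [7.5→9.5]: (263.0+166.2)/2 × 2 = 429.2
  [9.5→10.5]: (166.2+131.9)/2 × 1 = 149.05
  [10.5→10.75]: (131.9+124.5)/2 × 0.25 = 32.05
  Sum = 3883.5625 ng/mL·hr

AUC = 3884 ng/mL·hr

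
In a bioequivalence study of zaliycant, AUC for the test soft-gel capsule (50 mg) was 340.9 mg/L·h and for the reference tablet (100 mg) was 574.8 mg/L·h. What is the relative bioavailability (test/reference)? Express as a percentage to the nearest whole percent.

F_rel = 119%

F_rel = (AUC_test/D_test) / (AUC_ref/D_ref)
      = (340.9/50) / (574.8/100)
      = 6.818 / 5.748 = 1.1862 = 118.62%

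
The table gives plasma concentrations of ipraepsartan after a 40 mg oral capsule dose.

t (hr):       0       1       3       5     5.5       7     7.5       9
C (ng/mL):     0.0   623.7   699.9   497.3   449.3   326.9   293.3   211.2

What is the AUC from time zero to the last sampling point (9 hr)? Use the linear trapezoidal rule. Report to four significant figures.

Trapezoidal AUC_0→9:
  [0→1]: (0.0+623.7)/2 × 1 = 311.85
  [1→3]: (623.7+699.9)/2 × 2 = 1323.6
  [3→5]: (699.9+497.3)/2 × 2 = 1197.2
  [5→5.5]: (497.3+449.3)/2 × 0.5 = 236.65
  [5.5→7]: (449.3+326.9)/2 × 1.5 = 582.15
  [7→7.5]: (326.9+293.3)/2 × 0.5 = 155.05
  [7.5→9]: (293.3+211.2)/2 × 1.5 = 378.375
  Sum = 4184.875 ng/mL·hr

AUC = 4185 ng/mL·hr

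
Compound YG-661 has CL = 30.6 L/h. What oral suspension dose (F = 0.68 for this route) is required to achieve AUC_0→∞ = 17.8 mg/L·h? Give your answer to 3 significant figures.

Dose = CL × AUC_0→∞ / F
     = 30.6 × 17.8 / 0.68 = 801 mg

Dose = 801 mg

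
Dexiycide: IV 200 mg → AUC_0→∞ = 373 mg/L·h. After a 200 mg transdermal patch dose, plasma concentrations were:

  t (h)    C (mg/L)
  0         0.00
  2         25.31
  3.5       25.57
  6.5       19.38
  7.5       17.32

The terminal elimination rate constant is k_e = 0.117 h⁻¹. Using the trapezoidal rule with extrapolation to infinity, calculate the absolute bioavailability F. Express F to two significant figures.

Trapezoidal AUC_0→7.5 (transdermal patch):
  [0→2]: (0.00+25.31)/2 × 2 = 25.31
  [2→3.5]: (25.31+25.57)/2 × 1.5 = 38.16
  [3.5→6.5]: (25.57+19.38)/2 × 3 = 67.425
  [6.5→7.5]: (19.38+17.32)/2 × 1 = 18.35
  Sum = 149.245 mg/L·h
Tail: C_last/k_e = 17.32/0.117 = 148.034
AUC_0→∞ (transdermal patch) = 149.245 + 148.034 = 297.279 mg/L·h
F = (AUC_ev/D_ev)/(AUC_iv/D_iv) = (297.279/200)/(373/200) = 1.486395/1.865 = 0.7970

F = 0.80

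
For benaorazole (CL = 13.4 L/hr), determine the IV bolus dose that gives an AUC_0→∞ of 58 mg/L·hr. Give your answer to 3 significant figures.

Dose_iv = CL × AUC_0→∞
     = 13.4 × 58 = 777.2 mg

Dose = 777 mg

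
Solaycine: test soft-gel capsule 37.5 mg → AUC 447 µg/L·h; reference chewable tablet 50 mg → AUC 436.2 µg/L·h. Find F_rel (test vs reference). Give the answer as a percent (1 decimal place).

F_rel = (AUC_test/D_test) / (AUC_ref/D_ref)
      = (447/37.5) / (436.2/50)
      = 11.92 / 8.724 = 1.3663 = 136.63%

F_rel = 136.6%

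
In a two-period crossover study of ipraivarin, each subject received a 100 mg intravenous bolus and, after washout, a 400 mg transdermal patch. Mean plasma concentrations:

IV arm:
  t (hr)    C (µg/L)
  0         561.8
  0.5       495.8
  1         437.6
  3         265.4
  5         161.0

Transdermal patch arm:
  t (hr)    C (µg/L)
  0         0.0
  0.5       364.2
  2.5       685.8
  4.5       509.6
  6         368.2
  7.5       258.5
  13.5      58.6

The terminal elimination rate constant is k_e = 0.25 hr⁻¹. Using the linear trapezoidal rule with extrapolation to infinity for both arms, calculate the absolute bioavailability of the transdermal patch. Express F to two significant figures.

Trapezoidal AUC_0→5 (IV):
  [0→0.5]: (561.8+495.8)/2 × 0.5 = 264.4
  [0.5→1]: (495.8+437.6)/2 × 0.5 = 233.35
  [1→3]: (437.6+265.4)/2 × 2 = 703.0
  [3→5]: (265.4+161.0)/2 × 2 = 426.4
  Sum = 1627.15 µg/L·hr
IV tail: 161.0/0.25 = 644.000; AUC_iv,0→∞ = 1627.15 + 644.000 = 2271.15 µg/L·hr
Trapezoidal AUC_0→13.5 (transdermal patch):
  [0→0.5]: (0.0+364.2)/2 × 0.5 = 91.05
  [0.5→2.5]: (364.2+685.8)/2 × 2 = 1050.0
  [2.5→4.5]: (685.8+509.6)/2 × 2 = 1195.4
  [4.5→6]: (509.6+368.2)/2 × 1.5 = 658.35
  [6→7.5]: (368.2+258.5)/2 × 1.5 = 470.025
  [7.5→13.5]: (258.5+58.6)/2 × 6 = 951.3
  Sum = 4416.125 µg/L·hr
transdermal patch tail: 58.6/0.25 = 234.400; AUC_ev,0→∞ = 4416.125 + 234.400 = 4650.525 µg/L·hr
F = (AUC_ev/D_ev)/(AUC_iv/D_iv) = (4650.525/400)/(2271.15/100) = 11.6263/22.7115 = 0.5119

F = 0.51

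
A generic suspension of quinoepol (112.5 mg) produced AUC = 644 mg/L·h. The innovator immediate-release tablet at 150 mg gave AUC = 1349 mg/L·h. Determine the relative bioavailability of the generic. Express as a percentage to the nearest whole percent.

F_rel = 64%

F_rel = (AUC_test/D_test) / (AUC_ref/D_ref)
      = (644/112.5) / (1349/150)
      = 5.72444 / 8.99333 = 0.6365 = 63.65%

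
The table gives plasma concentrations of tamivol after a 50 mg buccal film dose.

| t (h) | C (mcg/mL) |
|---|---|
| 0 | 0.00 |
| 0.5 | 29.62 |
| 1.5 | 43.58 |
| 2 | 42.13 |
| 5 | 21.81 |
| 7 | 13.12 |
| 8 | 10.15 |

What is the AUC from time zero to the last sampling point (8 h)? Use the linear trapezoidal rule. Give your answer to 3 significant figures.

AUC = 208 mcg/mL·h

Trapezoidal AUC_0→8:
  [0→0.5]: (0.00+29.62)/2 × 0.5 = 7.405
  [0.5→1.5]: (29.62+43.58)/2 × 1 = 36.6
  [1.5→2]: (43.58+42.13)/2 × 0.5 = 21.4275
  [2→5]: (42.13+21.81)/2 × 3 = 95.91
  [5→7]: (21.81+13.12)/2 × 2 = 34.93
  [7→8]: (13.12+10.15)/2 × 1 = 11.635
  Sum = 207.9075 mcg/mL·h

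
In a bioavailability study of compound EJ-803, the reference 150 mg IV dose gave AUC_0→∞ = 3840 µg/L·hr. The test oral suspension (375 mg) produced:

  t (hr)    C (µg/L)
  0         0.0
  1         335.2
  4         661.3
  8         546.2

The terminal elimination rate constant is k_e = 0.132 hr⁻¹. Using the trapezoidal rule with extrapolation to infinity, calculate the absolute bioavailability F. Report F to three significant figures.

Trapezoidal AUC_0→8 (oral suspension):
  [0→1]: (0.0+335.2)/2 × 1 = 167.6
  [1→4]: (335.2+661.3)/2 × 3 = 1494.75
  [4→8]: (661.3+546.2)/2 × 4 = 2415.0
  Sum = 4077.35 µg/L·hr
Tail: C_last/k_e = 546.2/0.132 = 4137.879
AUC_0→∞ (oral suspension) = 4077.35 + 4137.879 = 8215.229 µg/L·hr
F = (AUC_ev/D_ev)/(AUC_iv/D_iv) = (8215.229/375)/(3840/150) = 21.9073/25.6 = 0.8558

F = 0.856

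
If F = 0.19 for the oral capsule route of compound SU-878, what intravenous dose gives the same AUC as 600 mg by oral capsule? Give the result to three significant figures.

Systemic exposure from an extravascular dose = F × D_ev, so the equivalent IV dose is F × D_ev.
D_iv = F × D_ev = 0.19 × 600 = 114 mg

D_iv = 114 mg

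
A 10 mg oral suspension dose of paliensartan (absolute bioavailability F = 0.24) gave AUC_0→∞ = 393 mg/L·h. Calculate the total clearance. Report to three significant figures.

CL = F × Dose / AUC_0→∞
   = 0.24 × 10 / 393 = 0.00610687 L/h

CL = 0.00611 L/h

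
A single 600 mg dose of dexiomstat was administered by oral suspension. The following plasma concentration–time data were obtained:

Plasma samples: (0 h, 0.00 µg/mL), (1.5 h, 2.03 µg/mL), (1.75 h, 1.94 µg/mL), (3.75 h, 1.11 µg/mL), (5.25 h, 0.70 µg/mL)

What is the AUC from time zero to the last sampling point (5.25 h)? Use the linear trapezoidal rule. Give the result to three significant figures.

Trapezoidal AUC_0→5.25:
  [0→1.5]: (0.00+2.03)/2 × 1.5 = 1.5225
  [1.5→1.75]: (2.03+1.94)/2 × 0.25 = 0.49625
  [1.75→3.75]: (1.94+1.11)/2 × 2 = 3.05
  [3.75→5.25]: (1.11+0.70)/2 × 1.5 = 1.3575
  Sum = 6.42625 µg/mL·h

AUC = 6.43 µg/mL·h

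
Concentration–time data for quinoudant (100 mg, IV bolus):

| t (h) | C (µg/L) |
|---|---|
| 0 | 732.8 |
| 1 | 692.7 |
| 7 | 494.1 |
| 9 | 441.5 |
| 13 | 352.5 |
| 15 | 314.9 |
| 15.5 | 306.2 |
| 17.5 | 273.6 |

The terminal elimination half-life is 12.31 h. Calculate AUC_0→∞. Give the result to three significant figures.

Trapezoidal AUC_0→17.5:
  [0→1]: (732.8+692.7)/2 × 1 = 712.75
  [1→7]: (692.7+494.1)/2 × 6 = 3560.4
  [7→9]: (494.1+441.5)/2 × 2 = 935.6
  [9→13]: (441.5+352.5)/2 × 4 = 1588.0
  [13→15]: (352.5+314.9)/2 × 2 = 667.4
  [15→15.5]: (314.9+306.2)/2 × 0.5 = 155.275
  [15.5→17.5]: (306.2+273.6)/2 × 2 = 579.8
  Sum = 8199.225 µg/L·h
k_e = ln2 / t½ = 0.693147 / 12.31 = 0.0563 h^-1
Extrapolated tail: C_last / k_e = 273.6 / 0.0563 = 4859.680
AUC_0→∞ = 8199.225 + 4859.680 = 13058.905 µg/L·h

AUC = 13100 µg/L·h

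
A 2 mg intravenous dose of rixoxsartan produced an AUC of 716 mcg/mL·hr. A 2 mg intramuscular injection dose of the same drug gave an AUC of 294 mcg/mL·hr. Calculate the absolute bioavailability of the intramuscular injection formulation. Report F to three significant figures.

F = (AUC_ev / D_ev) / (AUC_iv / D_iv)
  = (294/2) / (716/2)
  = 147 / 358 = 0.4106

F = 0.411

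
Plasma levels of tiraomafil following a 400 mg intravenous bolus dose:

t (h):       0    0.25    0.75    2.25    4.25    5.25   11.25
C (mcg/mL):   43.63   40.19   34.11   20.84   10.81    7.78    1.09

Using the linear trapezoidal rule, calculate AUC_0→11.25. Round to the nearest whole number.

AUC = 138 mcg/mL·h

Trapezoidal AUC_0→11.25:
  [0→0.25]: (43.63+40.19)/2 × 0.25 = 10.4775
  [0.25→0.75]: (40.19+34.11)/2 × 0.5 = 18.575
  [0.75→2.25]: (34.11+20.84)/2 × 1.5 = 41.2125
  [2.25→4.25]: (20.84+10.81)/2 × 2 = 31.65
  [4.25→5.25]: (10.81+7.78)/2 × 1 = 9.295
  [5.25→11.25]: (7.78+1.09)/2 × 6 = 26.61
  Sum = 137.82 mcg/mL·h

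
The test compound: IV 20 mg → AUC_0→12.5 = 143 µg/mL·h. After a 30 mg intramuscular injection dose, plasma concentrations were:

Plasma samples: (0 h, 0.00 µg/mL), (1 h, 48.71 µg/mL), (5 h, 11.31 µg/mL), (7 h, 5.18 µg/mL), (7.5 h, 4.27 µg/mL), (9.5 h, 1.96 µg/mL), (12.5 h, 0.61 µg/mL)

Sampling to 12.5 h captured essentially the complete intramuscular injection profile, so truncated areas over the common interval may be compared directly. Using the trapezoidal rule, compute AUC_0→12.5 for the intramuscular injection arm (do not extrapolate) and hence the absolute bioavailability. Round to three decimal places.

Trapezoidal AUC_0→12.5 (intramuscular injection):
  [0→1]: (0.00+48.71)/2 × 1 = 24.355
  [1→5]: (48.71+11.31)/2 × 4 = 120.04
  [5→7]: (11.31+5.18)/2 × 2 = 16.49
  [7→7.5]: (5.18+4.27)/2 × 0.5 = 2.3625
  [7.5→9.5]: (4.27+1.96)/2 × 2 = 6.23
  [9.5→12.5]: (1.96+0.61)/2 × 3 = 3.855
  Sum = 173.3325 µg/mL·h
F = (AUC_ev/D_ev)/(AUC_iv/D_iv) = (173.3325/30)/(143/20) = 5.77775/7.15 = 0.8081

F = 0.808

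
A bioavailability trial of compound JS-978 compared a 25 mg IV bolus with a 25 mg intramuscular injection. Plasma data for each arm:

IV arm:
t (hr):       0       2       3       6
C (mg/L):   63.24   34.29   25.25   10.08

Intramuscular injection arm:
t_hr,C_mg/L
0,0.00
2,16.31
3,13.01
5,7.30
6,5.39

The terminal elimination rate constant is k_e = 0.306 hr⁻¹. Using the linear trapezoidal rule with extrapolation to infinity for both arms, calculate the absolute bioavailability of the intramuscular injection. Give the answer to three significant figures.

F = 0.353

Trapezoidal AUC_0→6 (IV):
  [0→2]: (63.24+34.29)/2 × 2 = 97.53
  [2→3]: (34.29+25.25)/2 × 1 = 29.77
  [3→6]: (25.25+10.08)/2 × 3 = 52.995
  Sum = 180.295 mg/L·hr
IV tail: 10.08/0.306 = 32.941; AUC_iv,0→∞ = 180.295 + 32.941 = 213.236 mg/L·hr
Trapezoidal AUC_0→6 (intramuscular injection):
  [0→2]: (0.00+16.31)/2 × 2 = 16.31
  [2→3]: (16.31+13.01)/2 × 1 = 14.66
  [3→5]: (13.01+7.30)/2 × 2 = 20.31
  [5→6]: (7.30+5.39)/2 × 1 = 6.345
  Sum = 57.625 mg/L·hr
intramuscular injection tail: 5.39/0.306 = 17.614; AUC_ev,0→∞ = 57.625 + 17.614 = 75.239 mg/L·hr
F = (AUC_ev/D_ev)/(AUC_iv/D_iv) = (75.239/25)/(213.236/25) = 3.00956/8.52944 = 0.3528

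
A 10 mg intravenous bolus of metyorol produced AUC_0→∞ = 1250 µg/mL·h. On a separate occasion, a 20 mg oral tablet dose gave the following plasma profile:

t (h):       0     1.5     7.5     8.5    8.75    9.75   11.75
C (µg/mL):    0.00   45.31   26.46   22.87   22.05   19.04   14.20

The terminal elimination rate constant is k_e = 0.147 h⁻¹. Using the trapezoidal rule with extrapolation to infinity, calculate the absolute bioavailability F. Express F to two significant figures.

Trapezoidal AUC_0→11.75 (oral tablet):
  [0→1.5]: (0.00+45.31)/2 × 1.5 = 33.9825
  [1.5→7.5]: (45.31+26.46)/2 × 6 = 215.31
  [7.5→8.5]: (26.46+22.87)/2 × 1 = 24.665
  [8.5→8.75]: (22.87+22.05)/2 × 0.25 = 5.615
  [8.75→9.75]: (22.05+19.04)/2 × 1 = 20.545
  [9.75→11.75]: (19.04+14.20)/2 × 2 = 33.24
  Sum = 333.3575 µg/mL·h
Tail: C_last/k_e = 14.20/0.147 = 96.599
AUC_0→∞ (oral tablet) = 333.3575 + 96.599 = 429.9565 µg/mL·h
F = (AUC_ev/D_ev)/(AUC_iv/D_iv) = (429.9565/20)/(1250/10) = 21.497825/125 = 0.1720

F = 0.17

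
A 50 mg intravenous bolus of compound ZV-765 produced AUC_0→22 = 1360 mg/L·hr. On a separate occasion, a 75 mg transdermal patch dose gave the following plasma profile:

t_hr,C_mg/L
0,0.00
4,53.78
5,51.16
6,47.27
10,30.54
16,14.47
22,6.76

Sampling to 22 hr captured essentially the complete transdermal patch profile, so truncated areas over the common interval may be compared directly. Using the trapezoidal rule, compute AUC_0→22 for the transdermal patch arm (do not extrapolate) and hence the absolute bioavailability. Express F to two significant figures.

F = 0.28

Trapezoidal AUC_0→22 (transdermal patch):
  [0→4]: (0.00+53.78)/2 × 4 = 107.56
  [4→5]: (53.78+51.16)/2 × 1 = 52.47
  [5→6]: (51.16+47.27)/2 × 1 = 49.215
  [6→10]: (47.27+30.54)/2 × 4 = 155.62
  [10→16]: (30.54+14.47)/2 × 6 = 135.03
  [16→22]: (14.47+6.76)/2 × 6 = 63.69
  Sum = 563.585 mg/L·hr
F = (AUC_ev/D_ev)/(AUC_iv/D_iv) = (563.585/75)/(1360/50) = 7.51447/27.2 = 0.2763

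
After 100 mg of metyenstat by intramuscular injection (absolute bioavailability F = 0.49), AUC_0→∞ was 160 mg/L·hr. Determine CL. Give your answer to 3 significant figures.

CL = F × Dose / AUC_0→∞
   = 0.49 × 100 / 160 = 0.30625 L/hr

CL = 0.306 L/hr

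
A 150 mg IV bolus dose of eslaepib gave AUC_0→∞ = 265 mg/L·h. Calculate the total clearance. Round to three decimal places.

CL = Dose_iv / AUC_0→∞
   = 150 / 265 = 0.566038 L/h

CL = 0.566 L/h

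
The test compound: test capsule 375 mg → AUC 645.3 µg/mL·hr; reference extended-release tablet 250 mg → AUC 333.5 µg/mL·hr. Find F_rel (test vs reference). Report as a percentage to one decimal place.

F_rel = (AUC_test/D_test) / (AUC_ref/D_ref)
      = (645.3/375) / (333.5/250)
      = 1.7208 / 1.334 = 1.2900 = 129.00%

F_rel = 129.0%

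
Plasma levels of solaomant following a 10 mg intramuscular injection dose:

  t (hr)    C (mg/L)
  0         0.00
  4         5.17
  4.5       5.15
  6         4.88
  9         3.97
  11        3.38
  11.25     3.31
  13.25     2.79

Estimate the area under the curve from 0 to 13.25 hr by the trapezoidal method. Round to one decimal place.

AUC = 48.0 mg/L·hr

Trapezoidal AUC_0→13.25:
  [0→4]: (0.00+5.17)/2 × 4 = 10.34
  [4→4.5]: (5.17+5.15)/2 × 0.5 = 2.58
  [4.5→6]: (5.15+4.88)/2 × 1.5 = 7.5225
  [6→9]: (4.88+3.97)/2 × 3 = 13.275
  [9→11]: (3.97+3.38)/2 × 2 = 7.35
  [11→11.25]: (3.38+3.31)/2 × 0.25 = 0.83625
  [11.25→13.25]: (3.31+2.79)/2 × 2 = 6.1
  Sum = 48.00375 mg/L·hr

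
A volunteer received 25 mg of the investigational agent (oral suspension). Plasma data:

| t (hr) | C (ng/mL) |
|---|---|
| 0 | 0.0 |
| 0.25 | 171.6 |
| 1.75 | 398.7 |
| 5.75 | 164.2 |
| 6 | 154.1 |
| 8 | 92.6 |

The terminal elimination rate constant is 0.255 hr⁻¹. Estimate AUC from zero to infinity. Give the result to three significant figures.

AUC = 2220 ng/mL·hr

Trapezoidal AUC_0→8:
  [0→0.25]: (0.0+171.6)/2 × 0.25 = 21.45
  [0.25→1.75]: (171.6+398.7)/2 × 1.5 = 427.725
  [1.75→5.75]: (398.7+164.2)/2 × 4 = 1125.8
  [5.75→6]: (164.2+154.1)/2 × 0.25 = 39.7875
  [6→8]: (154.1+92.6)/2 × 2 = 246.7
  Sum = 1861.4625 ng/mL·hr
Extrapolated tail: C_last / k_e = 92.6 / 0.255 = 363.137
AUC_0→∞ = 1861.4625 + 363.137 = 2224.5995 ng/mL·hr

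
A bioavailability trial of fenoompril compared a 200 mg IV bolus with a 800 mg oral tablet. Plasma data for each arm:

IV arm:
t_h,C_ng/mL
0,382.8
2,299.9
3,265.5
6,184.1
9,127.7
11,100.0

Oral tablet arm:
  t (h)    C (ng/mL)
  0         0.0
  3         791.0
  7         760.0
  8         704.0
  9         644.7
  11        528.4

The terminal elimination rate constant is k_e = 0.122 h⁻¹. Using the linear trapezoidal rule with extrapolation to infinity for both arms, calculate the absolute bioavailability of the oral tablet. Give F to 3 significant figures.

F = 0.887

Trapezoidal AUC_0→11 (IV):
  [0→2]: (382.8+299.9)/2 × 2 = 682.7
  [2→3]: (299.9+265.5)/2 × 1 = 282.7
  [3→6]: (265.5+184.1)/2 × 3 = 674.4
  [6→9]: (184.1+127.7)/2 × 3 = 467.7
  [9→11]: (127.7+100.0)/2 × 2 = 227.7
  Sum = 2335.2 ng/mL·h
IV tail: 100.0/0.122 = 819.672; AUC_iv,0→∞ = 2335.2 + 819.672 = 3154.872 ng/mL·h
Trapezoidal AUC_0→11 (oral tablet):
  [0→3]: (0.0+791.0)/2 × 3 = 1186.5
  [3→7]: (791.0+760.0)/2 × 4 = 3102.0
  [7→8]: (760.0+704.0)/2 × 1 = 732.0
  [8→9]: (704.0+644.7)/2 × 1 = 674.35
  [9→11]: (644.7+528.4)/2 × 2 = 1173.1
  Sum = 6867.95 ng/mL·h
oral tablet tail: 528.4/0.122 = 4331.148; AUC_ev,0→∞ = 6867.95 + 4331.148 = 11199.098 ng/mL·h
F = (AUC_ev/D_ev)/(AUC_iv/D_iv) = (11199.098/800)/(3154.872/200) = 13.9989/15.77436 = 0.8874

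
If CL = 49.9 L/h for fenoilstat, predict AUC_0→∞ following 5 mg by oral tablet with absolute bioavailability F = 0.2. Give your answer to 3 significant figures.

AUC_0→∞ = F × Dose / CL
        = 0.2 × 5 / 49.9 = 0.0200401 mg/L·h

AUC = 0.0200 mg/L·h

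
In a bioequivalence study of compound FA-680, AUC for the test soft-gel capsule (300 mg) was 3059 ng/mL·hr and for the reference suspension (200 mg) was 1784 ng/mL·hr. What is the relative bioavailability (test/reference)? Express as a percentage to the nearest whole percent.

F_rel = (AUC_test/D_test) / (AUC_ref/D_ref)
      = (3059/300) / (1784/200)
      = 10.1967 / 8.92 = 1.1431 = 114.31%

F_rel = 114%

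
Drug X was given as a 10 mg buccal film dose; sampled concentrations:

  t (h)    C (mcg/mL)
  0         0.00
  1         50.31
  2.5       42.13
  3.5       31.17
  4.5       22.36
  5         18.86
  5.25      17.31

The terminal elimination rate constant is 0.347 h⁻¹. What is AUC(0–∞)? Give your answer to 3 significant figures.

AUC = 223 mcg/mL·h

Trapezoidal AUC_0→5.25:
  [0→1]: (0.00+50.31)/2 × 1 = 25.155
  [1→2.5]: (50.31+42.13)/2 × 1.5 = 69.33
  [2.5→3.5]: (42.13+31.17)/2 × 1 = 36.65
  [3.5→4.5]: (31.17+22.36)/2 × 1 = 26.765
  [4.5→5]: (22.36+18.86)/2 × 0.5 = 10.305
  [5→5.25]: (18.86+17.31)/2 × 0.25 = 4.52125
  Sum = 172.72625 mcg/mL·h
Extrapolated tail: C_last / k_e = 17.31 / 0.347 = 49.885
AUC_0→∞ = 172.72625 + 49.885 = 222.61125 mcg/mL·h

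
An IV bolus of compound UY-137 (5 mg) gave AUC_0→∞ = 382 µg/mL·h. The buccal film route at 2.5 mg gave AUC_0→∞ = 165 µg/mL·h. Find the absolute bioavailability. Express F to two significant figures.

F = (AUC_ev / D_ev) / (AUC_iv / D_iv)
  = (165/2.5) / (382/5)
  = 66 / 76.4 = 0.8639

F = 0.86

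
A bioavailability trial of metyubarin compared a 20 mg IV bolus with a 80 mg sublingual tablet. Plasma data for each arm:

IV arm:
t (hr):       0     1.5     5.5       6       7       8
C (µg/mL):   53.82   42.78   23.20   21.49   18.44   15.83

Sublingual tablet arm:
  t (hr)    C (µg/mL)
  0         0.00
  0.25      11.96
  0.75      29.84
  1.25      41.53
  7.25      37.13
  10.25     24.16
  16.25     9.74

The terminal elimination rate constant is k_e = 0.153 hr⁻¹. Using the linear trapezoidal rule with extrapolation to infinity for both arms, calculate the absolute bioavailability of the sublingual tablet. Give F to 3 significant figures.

Trapezoidal AUC_0→8 (IV):
  [0→1.5]: (53.82+42.78)/2 × 1.5 = 72.45
  [1.5→5.5]: (42.78+23.20)/2 × 4 = 131.96
  [5.5→6]: (23.20+21.49)/2 × 0.5 = 11.1725
  [6→7]: (21.49+18.44)/2 × 1 = 19.965
  [7→8]: (18.44+15.83)/2 × 1 = 17.135
  Sum = 252.6825 µg/mL·hr
IV tail: 15.83/0.153 = 103.464; AUC_iv,0→∞ = 252.6825 + 103.464 = 356.1465 µg/mL·hr
Trapezoidal AUC_0→16.25 (sublingual tablet):
  [0→0.25]: (0.00+11.96)/2 × 0.25 = 1.495
  [0.25→0.75]: (11.96+29.84)/2 × 0.5 = 10.45
  [0.75→1.25]: (29.84+41.53)/2 × 0.5 = 17.8425
  [1.25→7.25]: (41.53+37.13)/2 × 6 = 235.98
  [7.25→10.25]: (37.13+24.16)/2 × 3 = 91.935
  [10.25→16.25]: (24.16+9.74)/2 × 6 = 101.7
  Sum = 459.4025 µg/mL·hr
sublingual tablet tail: 9.74/0.153 = 63.660; AUC_ev,0→∞ = 459.4025 + 63.660 = 523.0625 µg/mL·hr
F = (AUC_ev/D_ev)/(AUC_iv/D_iv) = (523.0625/80)/(356.1465/20) = 6.53828/17.807325 = 0.3672

F = 0.367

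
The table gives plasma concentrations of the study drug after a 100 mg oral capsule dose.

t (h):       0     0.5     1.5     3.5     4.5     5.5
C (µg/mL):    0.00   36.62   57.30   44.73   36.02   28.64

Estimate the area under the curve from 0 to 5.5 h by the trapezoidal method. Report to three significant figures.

AUC = 231 µg/mL·h

Trapezoidal AUC_0→5.5:
  [0→0.5]: (0.00+36.62)/2 × 0.5 = 9.155
  [0.5→1.5]: (36.62+57.30)/2 × 1 = 46.96
  [1.5→3.5]: (57.30+44.73)/2 × 2 = 102.03
  [3.5→4.5]: (44.73+36.02)/2 × 1 = 40.375
  [4.5→5.5]: (36.02+28.64)/2 × 1 = 32.33
  Sum = 230.85 µg/mL·h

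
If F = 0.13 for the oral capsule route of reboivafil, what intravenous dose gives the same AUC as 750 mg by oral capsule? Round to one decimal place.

D_iv = 97.5 mg

Systemic exposure from an extravascular dose = F × D_ev, so the equivalent IV dose is F × D_ev.
D_iv = F × D_ev = 0.13 × 750 = 97.5 mg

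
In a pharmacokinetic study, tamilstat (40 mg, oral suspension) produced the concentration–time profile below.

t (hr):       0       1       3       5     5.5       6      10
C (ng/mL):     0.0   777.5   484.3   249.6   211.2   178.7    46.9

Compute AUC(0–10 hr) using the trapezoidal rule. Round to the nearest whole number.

Trapezoidal AUC_0→10:
  [0→1]: (0.0+777.5)/2 × 1 = 388.75
  [1→3]: (777.5+484.3)/2 × 2 = 1261.8
  [3→5]: (484.3+249.6)/2 × 2 = 733.9
  [5→5.5]: (249.6+211.2)/2 × 0.5 = 115.2
  [5.5→6]: (211.2+178.7)/2 × 0.5 = 97.475
  [6→10]: (178.7+46.9)/2 × 4 = 451.2
  Sum = 3048.325 ng/mL·hr

AUC = 3048 ng/mL·hr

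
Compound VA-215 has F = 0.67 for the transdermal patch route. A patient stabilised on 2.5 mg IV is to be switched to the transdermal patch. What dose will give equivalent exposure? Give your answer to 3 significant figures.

For equal systemic exposure: F × D_ev = D_iv
D_ev = D_iv / F = 2.5 / 0.67 = 3.73134 mg

D_transdermal = 3.73 mg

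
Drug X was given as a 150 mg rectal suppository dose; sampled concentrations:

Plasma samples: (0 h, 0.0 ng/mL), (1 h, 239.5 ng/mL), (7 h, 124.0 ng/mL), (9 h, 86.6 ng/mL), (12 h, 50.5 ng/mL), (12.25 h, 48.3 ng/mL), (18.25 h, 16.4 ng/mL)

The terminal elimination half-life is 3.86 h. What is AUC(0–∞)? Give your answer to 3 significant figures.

AUC = 1920 ng/mL·h

Trapezoidal AUC_0→18.25:
  [0→1]: (0.0+239.5)/2 × 1 = 119.75
  [1→7]: (239.5+124.0)/2 × 6 = 1090.5
  [7→9]: (124.0+86.6)/2 × 2 = 210.6
  [9→12]: (86.6+50.5)/2 × 3 = 205.65
  [12→12.25]: (50.5+48.3)/2 × 0.25 = 12.35
  [12.25→18.25]: (48.3+16.4)/2 × 6 = 194.1
  Sum = 1832.95 ng/mL·h
k_e = ln2 / t½ = 0.693147 / 3.86 = 0.1796 h^-1
Extrapolated tail: C_last / k_e = 16.4 / 0.1796 = 91.314
AUC_0→∞ = 1832.95 + 91.314 = 1924.264 ng/mL·h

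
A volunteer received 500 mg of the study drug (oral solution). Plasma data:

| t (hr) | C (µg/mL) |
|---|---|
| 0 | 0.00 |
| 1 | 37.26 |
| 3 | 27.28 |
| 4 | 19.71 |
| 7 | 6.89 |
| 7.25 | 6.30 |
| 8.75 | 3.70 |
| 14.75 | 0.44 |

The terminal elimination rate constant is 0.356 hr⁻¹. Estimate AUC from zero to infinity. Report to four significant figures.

AUC = 169.4 µg/mL·hr

Trapezoidal AUC_0→14.75:
  [0→1]: (0.00+37.26)/2 × 1 = 18.63
  [1→3]: (37.26+27.28)/2 × 2 = 64.54
  [3→4]: (27.28+19.71)/2 × 1 = 23.495
  [4→7]: (19.71+6.89)/2 × 3 = 39.9
  [7→7.25]: (6.89+6.30)/2 × 0.25 = 1.64875
  [7.25→8.75]: (6.30+3.70)/2 × 1.5 = 7.5
  [8.75→14.75]: (3.70+0.44)/2 × 6 = 12.42
  Sum = 168.13375 µg/mL·hr
Extrapolated tail: C_last / k_e = 0.44 / 0.356 = 1.236
AUC_0→∞ = 168.13375 + 1.236 = 169.36975 µg/mL·hr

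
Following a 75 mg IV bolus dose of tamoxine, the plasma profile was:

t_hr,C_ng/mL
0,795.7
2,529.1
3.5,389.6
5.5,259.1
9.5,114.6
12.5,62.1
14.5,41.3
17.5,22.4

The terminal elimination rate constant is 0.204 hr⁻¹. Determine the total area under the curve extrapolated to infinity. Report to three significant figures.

AUC = 3980 ng/mL·hr

Trapezoidal AUC_0→17.5:
  [0→2]: (795.7+529.1)/2 × 2 = 1324.8
  [2→3.5]: (529.1+389.6)/2 × 1.5 = 689.025
  [3.5→5.5]: (389.6+259.1)/2 × 2 = 648.7
  [5.5→9.5]: (259.1+114.6)/2 × 4 = 747.4
  [9.5→12.5]: (114.6+62.1)/2 × 3 = 265.05
  [12.5→14.5]: (62.1+41.3)/2 × 2 = 103.4
  [14.5→17.5]: (41.3+22.4)/2 × 3 = 95.55
  Sum = 3873.925 ng/mL·hr
Extrapolated tail: C_last / k_e = 22.4 / 0.204 = 109.804
AUC_0→∞ = 3873.925 + 109.804 = 3983.729 ng/mL·hr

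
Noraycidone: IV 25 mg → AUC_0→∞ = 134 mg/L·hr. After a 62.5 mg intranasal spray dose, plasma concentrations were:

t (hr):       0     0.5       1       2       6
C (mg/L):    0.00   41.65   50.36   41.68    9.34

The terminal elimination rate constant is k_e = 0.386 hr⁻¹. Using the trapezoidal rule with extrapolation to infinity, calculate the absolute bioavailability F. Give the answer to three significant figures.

F = 0.614

Trapezoidal AUC_0→6 (intranasal spray):
  [0→0.5]: (0.00+41.65)/2 × 0.5 = 10.4125
  [0.5→1]: (41.65+50.36)/2 × 0.5 = 23.0025
  [1→2]: (50.36+41.68)/2 × 1 = 46.02
  [2→6]: (41.68+9.34)/2 × 4 = 102.04
  Sum = 181.475 mg/L·hr
Tail: C_last/k_e = 9.34/0.386 = 24.197
AUC_0→∞ (intranasal spray) = 181.475 + 24.197 = 205.672 mg/L·hr
F = (AUC_ev/D_ev)/(AUC_iv/D_iv) = (205.672/62.5)/(134/25) = 3.290752/5.36 = 0.6139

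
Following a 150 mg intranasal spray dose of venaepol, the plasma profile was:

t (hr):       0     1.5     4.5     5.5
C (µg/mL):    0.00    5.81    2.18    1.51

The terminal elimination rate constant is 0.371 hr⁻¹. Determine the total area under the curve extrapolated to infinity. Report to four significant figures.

Trapezoidal AUC_0→5.5:
  [0→1.5]: (0.00+5.81)/2 × 1.5 = 4.3575
  [1.5→4.5]: (5.81+2.18)/2 × 3 = 11.985
  [4.5→5.5]: (2.18+1.51)/2 × 1 = 1.845
  Sum = 18.1875 µg/mL·hr
Extrapolated tail: C_last / k_e = 1.51 / 0.371 = 4.070
AUC_0→∞ = 18.1875 + 4.070 = 22.2575 µg/mL·hr

AUC = 22.26 µg/mL·hr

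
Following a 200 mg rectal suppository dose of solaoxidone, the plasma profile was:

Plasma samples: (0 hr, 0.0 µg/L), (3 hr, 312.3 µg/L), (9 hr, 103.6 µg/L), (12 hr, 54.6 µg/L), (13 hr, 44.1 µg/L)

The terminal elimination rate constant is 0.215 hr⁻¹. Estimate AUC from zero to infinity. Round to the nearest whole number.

AUC = 2208 µg/L·hr

Trapezoidal AUC_0→13:
  [0→3]: (0.0+312.3)/2 × 3 = 468.45
  [3→9]: (312.3+103.6)/2 × 6 = 1247.7
  [9→12]: (103.6+54.6)/2 × 3 = 237.3
  [12→13]: (54.6+44.1)/2 × 1 = 49.35
  Sum = 2002.8 µg/L·hr
Extrapolated tail: C_last / k_e = 44.1 / 0.215 = 205.116
AUC_0→∞ = 2002.8 + 205.116 = 2207.916 µg/L·hr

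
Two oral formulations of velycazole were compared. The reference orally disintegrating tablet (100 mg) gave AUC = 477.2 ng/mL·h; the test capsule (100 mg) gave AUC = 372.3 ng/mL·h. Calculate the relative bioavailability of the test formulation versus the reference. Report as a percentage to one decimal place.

F_rel = 78.0%

F_rel = (AUC_test/D_test) / (AUC_ref/D_ref)
      = (372.3/100) / (477.2/100)
      = 3.723 / 4.772 = 0.7802 = 78.02%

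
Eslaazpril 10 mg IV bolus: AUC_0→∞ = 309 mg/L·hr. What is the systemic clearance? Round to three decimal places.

CL = 0.032 L/hr

CL = Dose_iv / AUC_0→∞
   = 10 / 309 = 0.0323625 L/hr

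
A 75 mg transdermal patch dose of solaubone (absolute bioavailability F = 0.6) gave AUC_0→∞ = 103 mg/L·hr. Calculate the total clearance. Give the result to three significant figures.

CL = 0.437 L/hr

CL = F × Dose / AUC_0→∞
   = 0.6 × 75 / 103 = 0.436893 L/hr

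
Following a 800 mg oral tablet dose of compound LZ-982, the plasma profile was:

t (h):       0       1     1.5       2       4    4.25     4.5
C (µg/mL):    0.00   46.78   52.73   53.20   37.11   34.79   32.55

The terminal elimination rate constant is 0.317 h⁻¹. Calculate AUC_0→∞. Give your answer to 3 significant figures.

Trapezoidal AUC_0→4.5:
  [0→1]: (0.00+46.78)/2 × 1 = 23.39
  [1→1.5]: (46.78+52.73)/2 × 0.5 = 24.8775
  [1.5→2]: (52.73+53.20)/2 × 0.5 = 26.4825
  [2→4]: (53.20+37.11)/2 × 2 = 90.31
  [4→4.25]: (37.11+34.79)/2 × 0.25 = 8.9875
  [4.25→4.5]: (34.79+32.55)/2 × 0.25 = 8.4175
  Sum = 182.465 µg/mL·h
Extrapolated tail: C_last / k_e = 32.55 / 0.317 = 102.681
AUC_0→∞ = 182.465 + 102.681 = 285.146 µg/mL·h

AUC = 285 µg/mL·h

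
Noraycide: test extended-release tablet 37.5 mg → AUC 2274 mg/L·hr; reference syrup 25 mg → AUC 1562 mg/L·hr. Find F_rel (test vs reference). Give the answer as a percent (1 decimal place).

F_rel = 97.1%

F_rel = (AUC_test/D_test) / (AUC_ref/D_ref)
      = (2274/37.5) / (1562/25)
      = 60.64 / 62.48 = 0.9706 = 97.06%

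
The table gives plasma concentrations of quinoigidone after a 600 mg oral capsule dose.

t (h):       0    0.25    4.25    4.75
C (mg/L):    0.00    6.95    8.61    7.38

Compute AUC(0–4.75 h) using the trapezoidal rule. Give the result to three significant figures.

AUC = 36.0 mg/L·h

Trapezoidal AUC_0→4.75:
  [0→0.25]: (0.00+6.95)/2 × 0.25 = 0.86875
  [0.25→4.25]: (6.95+8.61)/2 × 4 = 31.12
  [4.25→4.75]: (8.61+7.38)/2 × 0.5 = 3.9975
  Sum = 35.98625 mg/L·h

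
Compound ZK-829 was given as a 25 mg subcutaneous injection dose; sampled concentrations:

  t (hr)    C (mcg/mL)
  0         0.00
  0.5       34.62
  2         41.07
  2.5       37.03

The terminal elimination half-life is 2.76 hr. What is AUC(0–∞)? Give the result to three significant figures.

Trapezoidal AUC_0→2.5:
  [0→0.5]: (0.00+34.62)/2 × 0.5 = 8.655
  [0.5→2]: (34.62+41.07)/2 × 1.5 = 56.7675
  [2→2.5]: (41.07+37.03)/2 × 0.5 = 19.525
  Sum = 84.9475 mcg/mL·hr
k_e = ln2 / t½ = 0.693147 / 2.76 = 0.2511 hr^-1
Extrapolated tail: C_last / k_e = 37.03 / 0.2511 = 147.471
AUC_0→∞ = 84.9475 + 147.471 = 232.4185 mcg/mL·hr

AUC = 232 mcg/mL·hr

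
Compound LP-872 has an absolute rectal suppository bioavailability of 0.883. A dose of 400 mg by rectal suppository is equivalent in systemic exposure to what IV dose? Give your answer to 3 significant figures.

D_iv = 353 mg

Systemic exposure from an extravascular dose = F × D_ev, so the equivalent IV dose is F × D_ev.
D_iv = F × D_ev = 0.883 × 400 = 353.2 mg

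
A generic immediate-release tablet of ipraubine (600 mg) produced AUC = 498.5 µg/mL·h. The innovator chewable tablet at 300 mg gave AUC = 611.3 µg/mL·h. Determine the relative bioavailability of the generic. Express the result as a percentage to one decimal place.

F_rel = (AUC_test/D_test) / (AUC_ref/D_ref)
      = (498.5/600) / (611.3/300)
      = 0.830833 / 2.03767 = 0.4077 = 40.77%

F_rel = 40.8%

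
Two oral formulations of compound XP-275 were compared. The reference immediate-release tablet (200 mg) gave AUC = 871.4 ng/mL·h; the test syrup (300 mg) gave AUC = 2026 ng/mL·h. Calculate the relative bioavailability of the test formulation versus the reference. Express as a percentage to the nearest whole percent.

F_rel = (AUC_test/D_test) / (AUC_ref/D_ref)
      = (2026/300) / (871.4/200)
      = 6.75333 / 4.357 = 1.5500 = 155.00%

F_rel = 155%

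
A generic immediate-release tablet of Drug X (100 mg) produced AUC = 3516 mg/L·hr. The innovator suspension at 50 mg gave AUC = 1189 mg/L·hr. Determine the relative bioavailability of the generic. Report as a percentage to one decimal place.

F_rel = (AUC_test/D_test) / (AUC_ref/D_ref)
      = (3516/100) / (1189/50)
      = 35.16 / 23.78 = 1.4786 = 147.86%

F_rel = 147.9%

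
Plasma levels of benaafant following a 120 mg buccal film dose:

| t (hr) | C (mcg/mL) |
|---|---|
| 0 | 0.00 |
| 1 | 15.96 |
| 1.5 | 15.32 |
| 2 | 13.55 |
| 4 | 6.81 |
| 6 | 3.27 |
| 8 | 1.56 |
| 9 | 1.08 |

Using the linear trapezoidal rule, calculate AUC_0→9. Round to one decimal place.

AUC = 59.6 mcg/mL·hr

Trapezoidal AUC_0→9:
  [0→1]: (0.00+15.96)/2 × 1 = 7.98
  [1→1.5]: (15.96+15.32)/2 × 0.5 = 7.82
  [1.5→2]: (15.32+13.55)/2 × 0.5 = 7.2175
  [2→4]: (13.55+6.81)/2 × 2 = 20.36
  [4→6]: (6.81+3.27)/2 × 2 = 10.08
  [6→8]: (3.27+1.56)/2 × 2 = 4.83
  [8→9]: (1.56+1.08)/2 × 1 = 1.32
  Sum = 59.6075 mcg/mL·hr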